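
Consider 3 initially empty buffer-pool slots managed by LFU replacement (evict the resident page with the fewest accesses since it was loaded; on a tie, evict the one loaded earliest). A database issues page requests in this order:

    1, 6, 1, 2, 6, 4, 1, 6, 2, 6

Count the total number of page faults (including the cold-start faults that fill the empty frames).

5

1: miss, frames [1]
6: miss, frames [1, 6]
1: hit
2: miss, frames [1, 6, 2]
6: hit
4: miss, evict 2, frames [1, 6, 4]
1: hit
6: hit
2: miss, evict 4, frames [1, 6, 2]
6: hit
Page faults: 5.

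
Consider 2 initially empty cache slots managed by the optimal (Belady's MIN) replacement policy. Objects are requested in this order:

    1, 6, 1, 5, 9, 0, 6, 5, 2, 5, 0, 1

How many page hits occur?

1 -> miss, frames (1)
6 -> miss, frames (1 6)
1 -> hit
5 -> miss, evict 1, frames (6 5)
9 -> miss, evict 5, frames (6 9)
0 -> miss, evict 9, frames (6 0)
6 -> hit
5 -> miss, evict 6, frames (0 5)
2 -> miss, evict 0, frames (5 2)
5 -> hit
0 -> miss, evict 2, frames (5 0)
1 -> miss, evict 0, frames (5 1)
Hits: 3.

3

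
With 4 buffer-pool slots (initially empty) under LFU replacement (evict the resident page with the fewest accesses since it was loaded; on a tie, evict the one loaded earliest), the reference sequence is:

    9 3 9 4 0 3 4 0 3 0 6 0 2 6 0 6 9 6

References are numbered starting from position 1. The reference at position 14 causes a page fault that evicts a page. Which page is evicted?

2

pos 1: 9: fault, frames (9)
pos 2: 3: fault, frames (9 3)
pos 3: 9: hit
pos 4: 4: fault, frames (9 3 4)
pos 5: 0: fault, frames (9 3 4 0)
pos 6: 3: hit
pos 7: 4: hit
pos 8: 0: hit
pos 9: 3: hit
pos 10: 0: hit
pos 11: 6: fault, evict 9, frames (3 4 0 6)
pos 12: 0: hit
pos 13: 2: fault, evict 6, frames (3 4 0 2)
pos 14: 6: fault, evict 2, frames (3 4 0 6)
At position 14, page 2 is evicted.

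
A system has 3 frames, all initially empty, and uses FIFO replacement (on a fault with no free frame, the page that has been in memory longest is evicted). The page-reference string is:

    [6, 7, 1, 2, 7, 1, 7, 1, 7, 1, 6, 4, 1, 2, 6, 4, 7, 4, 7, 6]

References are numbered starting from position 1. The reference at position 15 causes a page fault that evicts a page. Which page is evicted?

4

pos 1: 6: miss, frames [6]
pos 2: 7: miss, frames [6, 7]
pos 3: 1: miss, frames [6, 7, 1]
pos 4: 2: miss, evict 6, frames [7, 1, 2]
pos 5: 7: hit
pos 6: 1: hit
pos 7: 7: hit
pos 8: 1: hit
pos 9: 7: hit
pos 10: 1: hit
pos 11: 6: miss, evict 7, frames [1, 2, 6]
pos 12: 4: miss, evict 1, frames [2, 6, 4]
pos 13: 1: miss, evict 2, frames [6, 4, 1]
pos 14: 2: miss, evict 6, frames [4, 1, 2]
pos 15: 6: miss, evict 4, frames [1, 2, 6]
At position 15, page 4 is evicted.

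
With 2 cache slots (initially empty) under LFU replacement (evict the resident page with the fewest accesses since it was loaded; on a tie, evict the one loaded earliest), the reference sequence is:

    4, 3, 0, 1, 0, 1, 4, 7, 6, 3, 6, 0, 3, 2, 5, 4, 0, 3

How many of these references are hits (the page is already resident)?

4 → fault, frames {4}
3 → fault, frames {4,3}
0 → fault, evict 4, frames {3,0}
1 → fault, evict 3, frames {0,1}
0 → hit
1 → hit
4 → fault, evict 0, frames {1,4}
7 → fault, evict 4, frames {1,7}
6 → fault, evict 7, frames {1,6}
3 → fault, evict 6, frames {1,3}
6 → fault, evict 3, frames {1,6}
0 → fault, evict 6, frames {1,0}
3 → fault, evict 0, frames {1,3}
2 → fault, evict 3, frames {1,2}
5 → fault, evict 2, frames {1,5}
4 → fault, evict 5, frames {1,4}
0 → fault, evict 4, frames {1,0}
3 → fault, evict 0, frames {1,3}
Hits: 2.

2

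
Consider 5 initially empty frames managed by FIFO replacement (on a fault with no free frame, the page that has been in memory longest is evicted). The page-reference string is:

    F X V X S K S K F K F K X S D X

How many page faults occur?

F: fault, frames {F}
X: fault, frames {F,X}
V: fault, frames {F,X,V}
X: hit
S: fault, frames {F,X,V,S}
K: fault, frames {F,X,V,S,K}
S: hit
K: hit
F: hit
K: hit
F: hit
K: hit
X: hit
S: hit
D: fault, evict F, frames {X,V,S,K,D}
X: hit
Page faults: 6.

6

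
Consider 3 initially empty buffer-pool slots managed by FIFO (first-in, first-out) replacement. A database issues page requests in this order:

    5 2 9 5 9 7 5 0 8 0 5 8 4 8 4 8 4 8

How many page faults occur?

5 -> fault, frames [5]
2 -> fault, frames [5, 2]
9 -> fault, frames [5, 2, 9]
5 -> hit
9 -> hit
7 -> fault, evict 5, frames [2, 9, 7]
5 -> fault, evict 2, frames [9, 7, 5]
0 -> fault, evict 9, frames [7, 5, 0]
8 -> fault, evict 7, frames [5, 0, 8]
0 -> hit
5 -> hit
8 -> hit
4 -> fault, evict 5, frames [0, 8, 4]
8 -> hit
4 -> hit
8 -> hit
4 -> hit
8 -> hit
Page faults: 8.

8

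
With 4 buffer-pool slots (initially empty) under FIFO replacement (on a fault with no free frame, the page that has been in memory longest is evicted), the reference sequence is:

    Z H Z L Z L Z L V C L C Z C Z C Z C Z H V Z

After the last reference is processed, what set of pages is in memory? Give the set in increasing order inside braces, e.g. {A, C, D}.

{C, H, V, Z}

Z -> miss, frames {Z}
H -> miss, frames {Z,H}
Z -> hit
L -> miss, frames {Z,H,L}
Z -> hit
L -> hit
Z -> hit
L -> hit
V -> miss, frames {Z,H,L,V}
C -> miss, evict Z, frames {H,L,V,C}
L -> hit
C -> hit
Z -> miss, evict H, frames {L,V,C,Z}
C -> hit
Z -> hit
C -> hit
Z -> hit
C -> hit
Z -> hit
H -> miss, evict L, frames {V,C,Z,H}
V -> hit
Z -> hit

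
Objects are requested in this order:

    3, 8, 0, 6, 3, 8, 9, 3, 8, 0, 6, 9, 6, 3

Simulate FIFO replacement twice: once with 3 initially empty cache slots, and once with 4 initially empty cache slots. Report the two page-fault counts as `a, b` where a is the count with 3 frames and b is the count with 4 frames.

10, 11

3 frames: F F F F F F F . . F F . . F → 10 faults.
4 frames: F F F F . . F F F F F F . F → 11 faults.
11 > 10: adding a frame increased faults — Belady's anomaly.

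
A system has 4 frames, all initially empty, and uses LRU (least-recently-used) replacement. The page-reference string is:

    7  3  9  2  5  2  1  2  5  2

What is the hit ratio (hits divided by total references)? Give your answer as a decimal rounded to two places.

7: fault, frames (7)
3: fault, frames (7 3)
9: fault, frames (7 3 9)
2: fault, frames (7 3 9 2)
5: fault, evict 7, frames (3 9 2 5)
2: hit
1: fault, evict 3, frames (9 5 2 1)
2: hit
5: hit
2: hit
Hits: 4 of 10 references → 4/10 = 0.4000.

0.40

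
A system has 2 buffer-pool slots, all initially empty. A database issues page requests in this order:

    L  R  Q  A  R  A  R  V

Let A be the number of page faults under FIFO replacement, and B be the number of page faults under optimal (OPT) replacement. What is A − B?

1

Under FIFO: F F F F F . . F → 6 faults.
Under OPT: F F F F . . . F → 5 faults.
A − B = 6 − 5 = 1.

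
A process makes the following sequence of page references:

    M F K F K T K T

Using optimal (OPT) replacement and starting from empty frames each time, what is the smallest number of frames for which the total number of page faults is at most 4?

2

f=1: 8 faults
f=2: 4 faults
f=3: 4 faults
f=4: 4 faults
Smallest f with faults ≤ 4 is 2.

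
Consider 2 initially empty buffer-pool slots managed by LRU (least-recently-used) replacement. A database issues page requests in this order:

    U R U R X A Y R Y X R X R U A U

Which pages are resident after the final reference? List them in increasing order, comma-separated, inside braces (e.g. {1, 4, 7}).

U: miss, frames [U]
R: miss, frames [U, R]
U: hit
R: hit
X: miss, evict U, frames [R, X]
A: miss, evict R, frames [X, A]
Y: miss, evict X, frames [A, Y]
R: miss, evict A, frames [Y, R]
Y: hit
X: miss, evict R, frames [Y, X]
R: miss, evict Y, frames [X, R]
X: hit
R: hit
U: miss, evict X, frames [R, U]
A: miss, evict R, frames [U, A]
U: hit

{A, U}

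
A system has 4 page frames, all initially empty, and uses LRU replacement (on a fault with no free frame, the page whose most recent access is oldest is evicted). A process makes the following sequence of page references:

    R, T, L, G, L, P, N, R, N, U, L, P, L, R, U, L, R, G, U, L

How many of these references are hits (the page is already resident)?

8

R -> fault, frames {R}
T -> fault, frames {R,T}
L -> fault, frames {R,T,L}
G -> fault, frames {R,T,L,G}
L -> hit
P -> fault, evict R, frames {T,G,L,P}
N -> fault, evict T, frames {G,L,P,N}
R -> fault, evict G, frames {L,P,N,R}
N -> hit
U -> fault, evict L, frames {P,R,N,U}
L -> fault, evict P, frames {R,N,U,L}
P -> fault, evict R, frames {N,U,L,P}
L -> hit
R -> fault, evict N, frames {U,P,L,R}
U -> hit
L -> hit
R -> hit
G -> fault, evict P, frames {U,L,R,G}
U -> hit
L -> hit
Hits: 8.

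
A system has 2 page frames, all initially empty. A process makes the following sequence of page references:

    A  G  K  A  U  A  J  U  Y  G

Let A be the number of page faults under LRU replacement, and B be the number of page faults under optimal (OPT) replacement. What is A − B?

Under LRU: F F F F F . F F F F → 9 faults.
Under OPT: F F F . F . F . F F → 7 faults.
A − B = 9 − 7 = 2.

2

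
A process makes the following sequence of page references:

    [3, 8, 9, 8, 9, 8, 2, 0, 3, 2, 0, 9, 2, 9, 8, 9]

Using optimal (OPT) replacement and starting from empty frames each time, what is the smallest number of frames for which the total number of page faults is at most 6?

4

f=1: 16 faults
f=2: 9 faults
f=3: 7 faults
f=4: 6 faults
f=5: 5 faults
Smallest f with faults ≤ 6 is 4.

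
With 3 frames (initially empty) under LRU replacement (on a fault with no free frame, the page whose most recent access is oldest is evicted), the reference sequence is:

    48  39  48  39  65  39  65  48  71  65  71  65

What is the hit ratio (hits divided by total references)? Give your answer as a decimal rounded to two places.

48: fault, frames [48]
39: fault, frames [48, 39]
48: hit
39: hit
65: fault, frames [48, 39, 65]
39: hit
65: hit
48: hit
71: fault, evict 39, frames [65, 48, 71]
65: hit
71: hit
65: hit
Hits: 8 of 12 references → 8/12 = 0.6667.

0.67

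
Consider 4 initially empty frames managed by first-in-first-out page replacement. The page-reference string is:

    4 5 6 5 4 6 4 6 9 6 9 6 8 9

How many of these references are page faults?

5

4: miss, frames {4}
5: miss, frames {4,5}
6: miss, frames {4,5,6}
5: hit
4: hit
6: hit
4: hit
6: hit
9: miss, frames {4,5,6,9}
6: hit
9: hit
6: hit
8: miss, evict 4, frames {5,6,9,8}
9: hit
Page faults: 5.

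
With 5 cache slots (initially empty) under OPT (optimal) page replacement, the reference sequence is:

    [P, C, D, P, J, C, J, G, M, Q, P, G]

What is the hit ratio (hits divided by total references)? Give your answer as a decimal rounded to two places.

0.42

P: fault, frames {P}
C: fault, frames {P,C}
D: fault, frames {P,C,D}
P: hit
J: fault, frames {P,C,D,J}
C: hit
J: hit
G: fault, frames {P,C,D,J,G}
M: fault, evict J, frames {P,C,D,G,M}
Q: fault, evict M, frames {P,C,D,G,Q}
P: hit
G: hit
Hits: 5 of 12 references → 5/12 = 0.4167.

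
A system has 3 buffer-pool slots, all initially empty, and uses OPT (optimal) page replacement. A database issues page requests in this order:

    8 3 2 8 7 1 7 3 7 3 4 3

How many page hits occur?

8 → fault, frames [8]
3 → fault, frames [8, 3]
2 → fault, frames [8, 3, 2]
8 → hit
7 → fault, evict 2, frames [8, 3, 7]
1 → fault, evict 8, frames [3, 7, 1]
7 → hit
3 → hit
7 → hit
3 → hit
4 → fault, evict 1, frames [3, 7, 4]
3 → hit
Hits: 6.

6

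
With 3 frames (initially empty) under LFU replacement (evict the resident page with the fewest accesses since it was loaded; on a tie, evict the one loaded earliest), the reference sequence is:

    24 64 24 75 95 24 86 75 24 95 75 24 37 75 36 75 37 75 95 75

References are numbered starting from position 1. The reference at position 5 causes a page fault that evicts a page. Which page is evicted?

64

pos 1: 24 -> fault, frames [24]
pos 2: 64 -> fault, frames [24, 64]
pos 3: 24 -> hit
pos 4: 75 -> fault, frames [24, 64, 75]
pos 5: 95 -> fault, evict 64, frames [24, 75, 95]
At position 5, page 64 is evicted.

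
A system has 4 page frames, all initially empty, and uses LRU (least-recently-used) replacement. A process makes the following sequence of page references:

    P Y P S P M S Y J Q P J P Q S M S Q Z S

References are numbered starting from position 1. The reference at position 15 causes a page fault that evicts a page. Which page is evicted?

pos 1: P → miss, frames (P)
pos 2: Y → miss, frames (P Y)
pos 3: P → hit
pos 4: S → miss, frames (Y P S)
pos 5: P → hit
pos 6: M → miss, frames (Y S P M)
pos 7: S → hit
pos 8: Y → hit
pos 9: J → miss, evict P, frames (M S Y J)
pos 10: Q → miss, evict M, frames (S Y J Q)
pos 11: P → miss, evict S, frames (Y J Q P)
pos 12: J → hit
pos 13: P → hit
pos 14: Q → hit
pos 15: S → miss, evict Y, frames (J P Q S)
At position 15, page Y is evicted.

Y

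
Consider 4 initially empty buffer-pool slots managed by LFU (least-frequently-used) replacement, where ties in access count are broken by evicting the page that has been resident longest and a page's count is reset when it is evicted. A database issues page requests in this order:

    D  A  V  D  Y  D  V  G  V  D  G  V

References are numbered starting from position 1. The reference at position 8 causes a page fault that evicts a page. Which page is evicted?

A

pos 1: D -> miss, frames (D)
pos 2: A -> miss, frames (D A)
pos 3: V -> miss, frames (D A V)
pos 4: D -> hit
pos 5: Y -> miss, frames (D A V Y)
pos 6: D -> hit
pos 7: V -> hit
pos 8: G -> miss, evict A, frames (D V Y G)
At position 8, page A is evicted.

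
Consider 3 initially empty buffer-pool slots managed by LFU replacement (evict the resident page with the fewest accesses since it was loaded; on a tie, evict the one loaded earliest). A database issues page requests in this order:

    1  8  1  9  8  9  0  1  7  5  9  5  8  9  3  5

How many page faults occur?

9

1 -> fault, frames [1]
8 -> fault, frames [1, 8]
1 -> hit
9 -> fault, frames [1, 8, 9]
8 -> hit
9 -> hit
0 -> fault, evict 1, frames [8, 9, 0]
1 -> fault, evict 0, frames [8, 9, 1]
7 -> fault, evict 1, frames [8, 9, 7]
5 -> fault, evict 7, frames [8, 9, 5]
9 -> hit
5 -> hit
8 -> hit
9 -> hit
3 -> fault, evict 5, frames [8, 9, 3]
5 -> fault, evict 3, frames [8, 9, 5]
Page faults: 9.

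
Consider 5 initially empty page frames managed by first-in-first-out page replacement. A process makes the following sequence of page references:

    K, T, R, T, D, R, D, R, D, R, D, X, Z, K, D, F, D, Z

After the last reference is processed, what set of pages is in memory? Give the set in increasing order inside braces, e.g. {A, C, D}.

{D, F, K, X, Z}

K -> miss, frames {K}
T -> miss, frames {K,T}
R -> miss, frames {K,T,R}
T -> hit
D -> miss, frames {K,T,R,D}
R -> hit
D -> hit
R -> hit
D -> hit
R -> hit
D -> hit
X -> miss, frames {K,T,R,D,X}
Z -> miss, evict K, frames {T,R,D,X,Z}
K -> miss, evict T, frames {R,D,X,Z,K}
D -> hit
F -> miss, evict R, frames {D,X,Z,K,F}
D -> hit
Z -> hit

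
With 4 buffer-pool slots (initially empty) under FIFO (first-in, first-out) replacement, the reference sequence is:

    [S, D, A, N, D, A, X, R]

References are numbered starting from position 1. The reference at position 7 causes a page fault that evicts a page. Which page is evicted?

pos 1: S → fault, frames (S)
pos 2: D → fault, frames (S D)
pos 3: A → fault, frames (S D A)
pos 4: N → fault, frames (S D A N)
pos 5: D → hit
pos 6: A → hit
pos 7: X → fault, evict S, frames (D A N X)
At position 7, page S is evicted.

S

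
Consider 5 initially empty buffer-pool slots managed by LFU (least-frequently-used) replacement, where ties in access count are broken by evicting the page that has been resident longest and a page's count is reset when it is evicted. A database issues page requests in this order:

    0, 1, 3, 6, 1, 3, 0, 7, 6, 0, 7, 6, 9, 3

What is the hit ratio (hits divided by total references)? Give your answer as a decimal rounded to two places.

0 → fault, frames {0}
1 → fault, frames {0,1}
3 → fault, frames {0,1,3}
6 → fault, frames {0,1,3,6}
1 → hit
3 → hit
0 → hit
7 → fault, frames {0,1,3,6,7}
6 → hit
0 → hit
7 → hit
6 → hit
9 → fault, evict 1, frames {0,3,6,7,9}
3 → hit
Hits: 8 of 14 references → 8/14 = 0.5714.

0.57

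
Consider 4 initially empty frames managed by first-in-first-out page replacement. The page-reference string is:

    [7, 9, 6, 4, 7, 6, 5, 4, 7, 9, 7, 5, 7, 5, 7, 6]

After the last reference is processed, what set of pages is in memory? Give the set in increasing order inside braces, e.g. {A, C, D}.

7 → miss, frames [7]
9 → miss, frames [7, 9]
6 → miss, frames [7, 9, 6]
4 → miss, frames [7, 9, 6, 4]
7 → hit
6 → hit
5 → miss, evict 7, frames [9, 6, 4, 5]
4 → hit
7 → miss, evict 9, frames [6, 4, 5, 7]
9 → miss, evict 6, frames [4, 5, 7, 9]
7 → hit
5 → hit
7 → hit
5 → hit
7 → hit
6 → miss, evict 4, frames [5, 7, 9, 6]

{5, 6, 7, 9}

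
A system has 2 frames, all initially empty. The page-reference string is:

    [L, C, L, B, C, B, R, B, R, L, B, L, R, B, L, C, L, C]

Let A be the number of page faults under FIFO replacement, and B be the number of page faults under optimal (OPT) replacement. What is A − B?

1

Under FIFO: F F . F . . F . . F F . F . F F . . → 9 faults.
Under OPT: F F . F . . F . . F . . F . F F . . → 8 faults.
A − B = 9 − 8 = 1.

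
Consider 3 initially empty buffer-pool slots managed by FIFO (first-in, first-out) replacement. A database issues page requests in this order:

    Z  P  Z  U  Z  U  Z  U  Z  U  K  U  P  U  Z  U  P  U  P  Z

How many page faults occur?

7

Z -> fault, frames [Z]
P -> fault, frames [Z, P]
Z -> hit
U -> fault, frames [Z, P, U]
Z -> hit
U -> hit
Z -> hit
U -> hit
Z -> hit
U -> hit
K -> fault, evict Z, frames [P, U, K]
U -> hit
P -> hit
U -> hit
Z -> fault, evict P, frames [U, K, Z]
U -> hit
P -> fault, evict U, frames [K, Z, P]
U -> fault, evict K, frames [Z, P, U]
P -> hit
Z -> hit
Page faults: 7.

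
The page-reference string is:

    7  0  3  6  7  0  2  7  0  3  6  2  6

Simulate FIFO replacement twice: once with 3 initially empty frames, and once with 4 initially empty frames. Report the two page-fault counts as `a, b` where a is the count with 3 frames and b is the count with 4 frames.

3 frames: F F F F F F F . . F F . . → 9 faults.
4 frames: F F F F . . F F F F F F . → 10 faults.
10 > 9: adding a frame increased faults — Belady's anomaly.

9, 10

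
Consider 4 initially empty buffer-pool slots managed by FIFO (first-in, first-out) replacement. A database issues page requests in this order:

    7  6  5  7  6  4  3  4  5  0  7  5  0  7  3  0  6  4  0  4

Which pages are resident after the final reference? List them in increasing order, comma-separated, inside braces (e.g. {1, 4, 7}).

7: miss, frames [7]
6: miss, frames [7, 6]
5: miss, frames [7, 6, 5]
7: hit
6: hit
4: miss, frames [7, 6, 5, 4]
3: miss, evict 7, frames [6, 5, 4, 3]
4: hit
5: hit
0: miss, evict 6, frames [5, 4, 3, 0]
7: miss, evict 5, frames [4, 3, 0, 7]
5: miss, evict 4, frames [3, 0, 7, 5]
0: hit
7: hit
3: hit
0: hit
6: miss, evict 3, frames [0, 7, 5, 6]
4: miss, evict 0, frames [7, 5, 6, 4]
0: miss, evict 7, frames [5, 6, 4, 0]
4: hit

{0, 4, 5, 6}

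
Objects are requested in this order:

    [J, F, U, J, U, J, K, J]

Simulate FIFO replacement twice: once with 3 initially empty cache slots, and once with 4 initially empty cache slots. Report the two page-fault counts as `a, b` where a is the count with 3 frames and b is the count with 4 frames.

5, 4

3 frames: F F F . . . F F → 5 faults.
4 frames: F F F . . . F . → 4 faults.
4 < 5: adding a frame reduced faults, as is typical.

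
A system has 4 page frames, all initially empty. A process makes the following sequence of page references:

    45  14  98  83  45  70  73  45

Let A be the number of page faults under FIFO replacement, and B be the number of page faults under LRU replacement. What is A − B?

Under FIFO: F F F F . F F F → 7 faults.
Under LRU: F F F F . F F . → 6 faults.
A − B = 7 − 6 = 1.

1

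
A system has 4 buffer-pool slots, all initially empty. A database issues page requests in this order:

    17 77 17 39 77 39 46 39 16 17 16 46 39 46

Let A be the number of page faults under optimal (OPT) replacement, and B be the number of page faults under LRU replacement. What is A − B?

-1

Under OPT: F F . F . . F . F . . . . . → 5 faults.
Under LRU: F F . F . . F . F F . . . . → 6 faults.
A − B = 5 − 6 = -1.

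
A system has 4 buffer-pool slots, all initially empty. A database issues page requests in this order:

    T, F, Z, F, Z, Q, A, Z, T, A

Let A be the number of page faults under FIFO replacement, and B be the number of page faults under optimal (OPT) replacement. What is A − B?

Under FIFO: F F F . . F F . F . → 6 faults.
Under OPT: F F F . . F F . . . → 5 faults.
A − B = 6 − 5 = 1.

1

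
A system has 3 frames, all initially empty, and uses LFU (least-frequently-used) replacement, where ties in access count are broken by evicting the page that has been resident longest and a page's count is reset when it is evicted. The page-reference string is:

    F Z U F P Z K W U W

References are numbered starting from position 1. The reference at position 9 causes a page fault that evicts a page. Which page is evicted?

K

pos 1: F → miss, frames [F]
pos 2: Z → miss, frames [F, Z]
pos 3: U → miss, frames [F, Z, U]
pos 4: F → hit
pos 5: P → miss, evict Z, frames [F, U, P]
pos 6: Z → miss, evict U, frames [F, P, Z]
pos 7: K → miss, evict P, frames [F, Z, K]
pos 8: W → miss, evict Z, frames [F, K, W]
pos 9: U → miss, evict K, frames [F, W, U]
At position 9, page K is evicted.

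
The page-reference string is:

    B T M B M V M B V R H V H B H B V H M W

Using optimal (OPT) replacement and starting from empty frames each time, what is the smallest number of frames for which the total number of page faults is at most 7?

4

f=1: 20 faults
f=2: 11 faults
f=3: 8 faults
f=4: 7 faults
f=5: 7 faults
f=6: 7 faults
f=7: 7 faults
Smallest f with faults ≤ 7 is 4.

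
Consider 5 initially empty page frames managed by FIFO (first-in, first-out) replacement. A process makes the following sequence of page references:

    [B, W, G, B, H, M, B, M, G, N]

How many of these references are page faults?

B: fault, frames [B]
W: fault, frames [B, W]
G: fault, frames [B, W, G]
B: hit
H: fault, frames [B, W, G, H]
M: fault, frames [B, W, G, H, M]
B: hit
M: hit
G: hit
N: fault, evict B, frames [W, G, H, M, N]
Page faults: 6.

6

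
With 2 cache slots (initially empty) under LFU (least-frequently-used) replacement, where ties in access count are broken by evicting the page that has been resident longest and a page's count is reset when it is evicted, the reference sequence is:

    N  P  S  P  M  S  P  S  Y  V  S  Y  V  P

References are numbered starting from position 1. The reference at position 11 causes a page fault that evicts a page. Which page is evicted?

pos 1: N -> miss, frames (N)
pos 2: P -> miss, frames (N P)
pos 3: S -> miss, evict N, frames (P S)
pos 4: P -> hit
pos 5: M -> miss, evict S, frames (P M)
pos 6: S -> miss, evict M, frames (P S)
pos 7: P -> hit
pos 8: S -> hit
pos 9: Y -> miss, evict S, frames (P Y)
pos 10: V -> miss, evict Y, frames (P V)
pos 11: S -> miss, evict V, frames (P S)
At position 11, page V is evicted.

V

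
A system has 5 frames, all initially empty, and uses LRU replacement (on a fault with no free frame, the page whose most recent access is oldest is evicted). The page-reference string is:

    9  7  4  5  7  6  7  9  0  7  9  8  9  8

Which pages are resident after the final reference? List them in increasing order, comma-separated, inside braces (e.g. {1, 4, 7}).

{0, 6, 7, 8, 9}

9 → miss, frames (9)
7 → miss, frames (9 7)
4 → miss, frames (9 7 4)
5 → miss, frames (9 7 4 5)
7 → hit
6 → miss, frames (9 4 5 7 6)
7 → hit
9 → hit
0 → miss, evict 4, frames (5 6 7 9 0)
7 → hit
9 → hit
8 → miss, evict 5, frames (6 0 7 9 8)
9 → hit
8 → hit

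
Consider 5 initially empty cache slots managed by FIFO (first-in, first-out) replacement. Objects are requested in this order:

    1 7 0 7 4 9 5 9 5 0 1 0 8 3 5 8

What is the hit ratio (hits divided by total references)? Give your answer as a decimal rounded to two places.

0.44

1 -> fault, frames {1}
7 -> fault, frames {1,7}
0 -> fault, frames {1,7,0}
7 -> hit
4 -> fault, frames {1,7,0,4}
9 -> fault, frames {1,7,0,4,9}
5 -> fault, evict 1, frames {7,0,4,9,5}
9 -> hit
5 -> hit
0 -> hit
1 -> fault, evict 7, frames {0,4,9,5,1}
0 -> hit
8 -> fault, evict 0, frames {4,9,5,1,8}
3 -> fault, evict 4, frames {9,5,1,8,3}
5 -> hit
8 -> hit
Hits: 7 of 16 references → 7/16 = 0.4375.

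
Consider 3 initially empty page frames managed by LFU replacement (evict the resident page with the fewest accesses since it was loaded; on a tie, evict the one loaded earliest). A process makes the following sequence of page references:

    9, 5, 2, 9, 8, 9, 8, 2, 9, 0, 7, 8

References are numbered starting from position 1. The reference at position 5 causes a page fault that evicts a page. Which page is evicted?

5

pos 1: 9: fault, frames [9]
pos 2: 5: fault, frames [9, 5]
pos 3: 2: fault, frames [9, 5, 2]
pos 4: 9: hit
pos 5: 8: fault, evict 5, frames [9, 2, 8]
At position 5, page 5 is evicted.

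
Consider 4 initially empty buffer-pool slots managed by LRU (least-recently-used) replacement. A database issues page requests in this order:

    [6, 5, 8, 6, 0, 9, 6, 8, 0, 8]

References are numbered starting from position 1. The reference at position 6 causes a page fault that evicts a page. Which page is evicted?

pos 1: 6: miss, frames {6}
pos 2: 5: miss, frames {6,5}
pos 3: 8: miss, frames {6,5,8}
pos 4: 6: hit
pos 5: 0: miss, frames {5,8,6,0}
pos 6: 9: miss, evict 5, frames {8,6,0,9}
At position 6, page 5 is evicted.

5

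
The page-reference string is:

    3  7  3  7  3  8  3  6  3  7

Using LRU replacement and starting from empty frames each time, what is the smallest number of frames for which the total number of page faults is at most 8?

2

f=1: 10 faults
f=2: 5 faults
f=3: 5 faults
f=4: 4 faults
Smallest f with faults ≤ 8 is 2.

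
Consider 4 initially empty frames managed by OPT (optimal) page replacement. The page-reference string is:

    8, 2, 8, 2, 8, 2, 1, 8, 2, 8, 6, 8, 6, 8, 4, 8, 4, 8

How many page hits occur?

13

8 → miss, frames {8}
2 → miss, frames {8,2}
8 → hit
2 → hit
8 → hit
2 → hit
1 → miss, frames {8,2,1}
8 → hit
2 → hit
8 → hit
6 → miss, frames {8,2,1,6}
8 → hit
6 → hit
8 → hit
4 → miss, evict 6, frames {8,2,1,4}
8 → hit
4 → hit
8 → hit
Hits: 13.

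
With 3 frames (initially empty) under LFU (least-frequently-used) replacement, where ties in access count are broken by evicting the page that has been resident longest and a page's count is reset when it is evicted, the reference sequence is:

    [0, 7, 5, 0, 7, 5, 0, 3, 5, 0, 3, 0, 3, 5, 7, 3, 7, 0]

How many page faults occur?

7

0: fault, frames [0]
7: fault, frames [0, 7]
5: fault, frames [0, 7, 5]
0: hit
7: hit
5: hit
0: hit
3: fault, evict 7, frames [0, 5, 3]
5: hit
0: hit
3: hit
0: hit
3: hit
5: hit
7: fault, evict 3, frames [0, 5, 7]
3: fault, evict 7, frames [0, 5, 3]
7: fault, evict 3, frames [0, 5, 7]
0: hit
Page faults: 7.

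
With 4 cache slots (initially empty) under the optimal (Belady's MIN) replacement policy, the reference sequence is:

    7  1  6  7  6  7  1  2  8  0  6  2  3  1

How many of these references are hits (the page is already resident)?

7

7: miss, frames {7}
1: miss, frames {7,1}
6: miss, frames {7,1,6}
7: hit
6: hit
7: hit
1: hit
2: miss, frames {7,1,6,2}
8: miss, evict 7, frames {1,6,2,8}
0: miss, evict 8, frames {1,6,2,0}
6: hit
2: hit
3: miss, evict 0, frames {1,6,2,3}
1: hit
Hits: 7.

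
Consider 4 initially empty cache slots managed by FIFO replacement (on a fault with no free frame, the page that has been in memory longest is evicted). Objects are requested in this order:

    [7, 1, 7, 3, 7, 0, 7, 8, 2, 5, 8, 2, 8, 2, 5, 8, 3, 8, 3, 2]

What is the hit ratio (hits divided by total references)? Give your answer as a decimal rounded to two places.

0.60

7 → miss, frames (7)
1 → miss, frames (7 1)
7 → hit
3 → miss, frames (7 1 3)
7 → hit
0 → miss, frames (7 1 3 0)
7 → hit
8 → miss, evict 7, frames (1 3 0 8)
2 → miss, evict 1, frames (3 0 8 2)
5 → miss, evict 3, frames (0 8 2 5)
8 → hit
2 → hit
8 → hit
2 → hit
5 → hit
8 → hit
3 → miss, evict 0, frames (8 2 5 3)
8 → hit
3 → hit
2 → hit
Hits: 12 of 20 references → 12/20 = 0.6000.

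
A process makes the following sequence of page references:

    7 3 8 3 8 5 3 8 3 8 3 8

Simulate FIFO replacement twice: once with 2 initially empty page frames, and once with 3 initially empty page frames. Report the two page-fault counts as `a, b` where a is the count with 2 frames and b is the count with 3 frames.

2 frames: F F F . . F F F . . . . → 6 faults.
3 frames: F F F . . F . . . . . . → 4 faults.
4 < 6: adding a frame reduced faults, as is typical.

6, 4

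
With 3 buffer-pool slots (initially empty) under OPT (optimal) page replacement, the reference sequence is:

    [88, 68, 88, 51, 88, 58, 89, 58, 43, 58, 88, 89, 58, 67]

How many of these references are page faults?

8

88: fault, frames [88]
68: fault, frames [88, 68]
88: hit
51: fault, frames [88, 68, 51]
88: hit
58: fault, evict 51, frames [88, 68, 58]
89: fault, evict 68, frames [88, 58, 89]
58: hit
43: fault, evict 89, frames [88, 58, 43]
58: hit
88: hit
89: fault, evict 43, frames [88, 58, 89]
58: hit
67: fault, evict 89, frames [88, 58, 67]
Page faults: 8.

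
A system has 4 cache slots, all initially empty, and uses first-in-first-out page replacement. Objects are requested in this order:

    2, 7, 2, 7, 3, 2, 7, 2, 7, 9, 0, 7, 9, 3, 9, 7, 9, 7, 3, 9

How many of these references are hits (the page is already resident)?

2: miss, frames {2}
7: miss, frames {2,7}
2: hit
7: hit
3: miss, frames {2,7,3}
2: hit
7: hit
2: hit
7: hit
9: miss, frames {2,7,3,9}
0: miss, evict 2, frames {7,3,9,0}
7: hit
9: hit
3: hit
9: hit
7: hit
9: hit
7: hit
3: hit
9: hit
Hits: 15.

15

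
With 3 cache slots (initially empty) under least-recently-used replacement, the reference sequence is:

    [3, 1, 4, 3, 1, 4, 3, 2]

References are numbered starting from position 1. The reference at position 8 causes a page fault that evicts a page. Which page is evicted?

1

pos 1: 3: fault, frames [3]
pos 2: 1: fault, frames [3, 1]
pos 3: 4: fault, frames [3, 1, 4]
pos 4: 3: hit
pos 5: 1: hit
pos 6: 4: hit
pos 7: 3: hit
pos 8: 2: fault, evict 1, frames [4, 3, 2]
At position 8, page 1 is evicted.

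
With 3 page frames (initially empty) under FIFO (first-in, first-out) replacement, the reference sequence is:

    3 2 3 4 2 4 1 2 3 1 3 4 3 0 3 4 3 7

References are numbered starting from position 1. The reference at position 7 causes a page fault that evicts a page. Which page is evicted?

pos 1: 3: fault, frames (3)
pos 2: 2: fault, frames (3 2)
pos 3: 3: hit
pos 4: 4: fault, frames (3 2 4)
pos 5: 2: hit
pos 6: 4: hit
pos 7: 1: fault, evict 3, frames (2 4 1)
At position 7, page 3 is evicted.

3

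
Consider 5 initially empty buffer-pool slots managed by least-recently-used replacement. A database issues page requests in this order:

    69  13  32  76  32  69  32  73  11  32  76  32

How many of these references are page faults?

6

69 -> miss, frames {69}
13 -> miss, frames {69,13}
32 -> miss, frames {69,13,32}
76 -> miss, frames {69,13,32,76}
32 -> hit
69 -> hit
32 -> hit
73 -> miss, frames {13,76,69,32,73}
11 -> miss, evict 13, frames {76,69,32,73,11}
32 -> hit
76 -> hit
32 -> hit
Page faults: 6.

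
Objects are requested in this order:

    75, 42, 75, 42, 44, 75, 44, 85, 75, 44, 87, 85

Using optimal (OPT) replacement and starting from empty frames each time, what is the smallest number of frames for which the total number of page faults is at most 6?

2

f=1: 12 faults
f=2: 6 faults
f=3: 5 faults
f=4: 5 faults
f=5: 5 faults
Smallest f with faults ≤ 6 is 2.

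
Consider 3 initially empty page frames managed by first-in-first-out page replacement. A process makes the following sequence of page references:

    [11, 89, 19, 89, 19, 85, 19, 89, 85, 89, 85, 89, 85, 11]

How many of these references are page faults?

5

11 -> miss, frames {11}
89 -> miss, frames {11,89}
19 -> miss, frames {11,89,19}
89 -> hit
19 -> hit
85 -> miss, evict 11, frames {89,19,85}
19 -> hit
89 -> hit
85 -> hit
89 -> hit
85 -> hit
89 -> hit
85 -> hit
11 -> miss, evict 89, frames {19,85,11}
Page faults: 5.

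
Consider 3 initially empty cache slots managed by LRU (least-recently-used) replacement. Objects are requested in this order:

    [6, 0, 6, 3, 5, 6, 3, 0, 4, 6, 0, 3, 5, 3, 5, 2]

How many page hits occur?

6

6: fault, frames (6)
0: fault, frames (6 0)
6: hit
3: fault, frames (0 6 3)
5: fault, evict 0, frames (6 3 5)
6: hit
3: hit
0: fault, evict 5, frames (6 3 0)
4: fault, evict 6, frames (3 0 4)
6: fault, evict 3, frames (0 4 6)
0: hit
3: fault, evict 4, frames (6 0 3)
5: fault, evict 6, frames (0 3 5)
3: hit
5: hit
2: fault, evict 0, frames (3 5 2)
Hits: 6.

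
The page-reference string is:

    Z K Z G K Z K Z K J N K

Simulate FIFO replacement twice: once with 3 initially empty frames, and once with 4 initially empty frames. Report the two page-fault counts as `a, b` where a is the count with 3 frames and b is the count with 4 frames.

6, 5

3 frames: F F . F . . . . . F F F → 6 faults.
4 frames: F F . F . . . . . F F . → 5 faults.
5 < 6: adding a frame reduced faults, as is typical.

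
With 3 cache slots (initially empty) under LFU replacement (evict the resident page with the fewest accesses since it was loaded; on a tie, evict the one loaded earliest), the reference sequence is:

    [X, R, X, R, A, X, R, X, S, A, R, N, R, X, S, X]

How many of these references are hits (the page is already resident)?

X → miss, frames (X)
R → miss, frames (X R)
X → hit
R → hit
A → miss, frames (X R A)
X → hit
R → hit
X → hit
S → miss, evict A, frames (X R S)
A → miss, evict S, frames (X R A)
R → hit
N → miss, evict A, frames (X R N)
R → hit
X → hit
S → miss, evict N, frames (X R S)
X → hit
Hits: 9.

9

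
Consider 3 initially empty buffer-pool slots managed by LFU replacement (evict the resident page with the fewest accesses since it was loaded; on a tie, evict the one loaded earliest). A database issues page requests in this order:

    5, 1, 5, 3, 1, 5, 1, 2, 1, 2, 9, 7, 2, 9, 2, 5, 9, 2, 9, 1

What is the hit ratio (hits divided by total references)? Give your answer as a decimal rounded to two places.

5: miss, frames [5]
1: miss, frames [5, 1]
5: hit
3: miss, frames [5, 1, 3]
1: hit
5: hit
1: hit
2: miss, evict 3, frames [5, 1, 2]
1: hit
2: hit
9: miss, evict 2, frames [5, 1, 9]
7: miss, evict 9, frames [5, 1, 7]
2: miss, evict 7, frames [5, 1, 2]
9: miss, evict 2, frames [5, 1, 9]
2: miss, evict 9, frames [5, 1, 2]
5: hit
9: miss, evict 2, frames [5, 1, 9]
2: miss, evict 9, frames [5, 1, 2]
9: miss, evict 2, frames [5, 1, 9]
1: hit
Hits: 8 of 20 references → 8/20 = 0.4000.

0.40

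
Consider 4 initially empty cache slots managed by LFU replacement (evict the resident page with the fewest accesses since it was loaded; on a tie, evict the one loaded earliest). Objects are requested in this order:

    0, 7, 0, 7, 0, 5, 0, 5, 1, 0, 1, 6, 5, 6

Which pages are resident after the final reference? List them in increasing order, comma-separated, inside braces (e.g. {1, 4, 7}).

{0, 1, 5, 6}

0 -> miss, frames {0}
7 -> miss, frames {0,7}
0 -> hit
7 -> hit
0 -> hit
5 -> miss, frames {0,7,5}
0 -> hit
5 -> hit
1 -> miss, frames {0,7,5,1}
0 -> hit
1 -> hit
6 -> miss, evict 7, frames {0,5,1,6}
5 -> hit
6 -> hit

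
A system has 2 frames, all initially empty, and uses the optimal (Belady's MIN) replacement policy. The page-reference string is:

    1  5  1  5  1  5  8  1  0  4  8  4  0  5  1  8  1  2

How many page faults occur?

1 -> miss, frames {1}
5 -> miss, frames {1,5}
1 -> hit
5 -> hit
1 -> hit
5 -> hit
8 -> miss, evict 5, frames {1,8}
1 -> hit
0 -> miss, evict 1, frames {8,0}
4 -> miss, evict 0, frames {8,4}
8 -> hit
4 -> hit
0 -> miss, evict 4, frames {8,0}
5 -> miss, evict 0, frames {8,5}
1 -> miss, evict 5, frames {8,1}
8 -> hit
1 -> hit
2 -> miss, evict 1, frames {8,2}
Page faults: 9.

9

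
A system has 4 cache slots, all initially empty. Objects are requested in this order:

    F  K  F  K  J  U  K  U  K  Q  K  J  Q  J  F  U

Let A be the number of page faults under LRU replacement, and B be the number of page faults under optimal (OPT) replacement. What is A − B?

Under LRU: F F . . F F . . . F . . . . F F → 7 faults.
Under OPT: F F . . F F . . . F . . . . . F → 6 faults.
A − B = 7 − 6 = 1.

1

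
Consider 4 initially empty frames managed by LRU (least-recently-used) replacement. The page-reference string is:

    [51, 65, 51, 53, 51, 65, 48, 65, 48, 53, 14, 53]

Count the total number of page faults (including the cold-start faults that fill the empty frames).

5

51: fault, frames {51}
65: fault, frames {51,65}
51: hit
53: fault, frames {65,51,53}
51: hit
65: hit
48: fault, frames {53,51,65,48}
65: hit
48: hit
53: hit
14: fault, evict 51, frames {65,48,53,14}
53: hit
Page faults: 5.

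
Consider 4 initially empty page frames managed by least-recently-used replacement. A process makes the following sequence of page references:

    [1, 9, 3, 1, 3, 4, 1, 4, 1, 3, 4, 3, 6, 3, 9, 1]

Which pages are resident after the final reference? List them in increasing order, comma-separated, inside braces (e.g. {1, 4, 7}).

{1, 3, 6, 9}

1 -> fault, frames {1}
9 -> fault, frames {1,9}
3 -> fault, frames {1,9,3}
1 -> hit
3 -> hit
4 -> fault, frames {9,1,3,4}
1 -> hit
4 -> hit
1 -> hit
3 -> hit
4 -> hit
3 -> hit
6 -> fault, evict 9, frames {1,4,3,6}
3 -> hit
9 -> fault, evict 1, frames {4,6,3,9}
1 -> fault, evict 4, frames {6,3,9,1}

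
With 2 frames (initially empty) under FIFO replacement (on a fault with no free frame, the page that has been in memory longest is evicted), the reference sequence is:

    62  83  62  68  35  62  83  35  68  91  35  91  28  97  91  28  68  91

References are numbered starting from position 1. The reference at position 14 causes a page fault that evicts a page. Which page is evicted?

pos 1: 62 → miss, frames (62)
pos 2: 83 → miss, frames (62 83)
pos 3: 62 → hit
pos 4: 68 → miss, evict 62, frames (83 68)
pos 5: 35 → miss, evict 83, frames (68 35)
pos 6: 62 → miss, evict 68, frames (35 62)
pos 7: 83 → miss, evict 35, frames (62 83)
pos 8: 35 → miss, evict 62, frames (83 35)
pos 9: 68 → miss, evict 83, frames (35 68)
pos 10: 91 → miss, evict 35, frames (68 91)
pos 11: 35 → miss, evict 68, frames (91 35)
pos 12: 91 → hit
pos 13: 28 → miss, evict 91, frames (35 28)
pos 14: 97 → miss, evict 35, frames (28 97)
At position 14, page 35 is evicted.

35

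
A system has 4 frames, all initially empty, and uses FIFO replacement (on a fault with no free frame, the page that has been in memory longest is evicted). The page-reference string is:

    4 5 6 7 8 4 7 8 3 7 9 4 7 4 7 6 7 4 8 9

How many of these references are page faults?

4: miss, frames (4)
5: miss, frames (4 5)
6: miss, frames (4 5 6)
7: miss, frames (4 5 6 7)
8: miss, evict 4, frames (5 6 7 8)
4: miss, evict 5, frames (6 7 8 4)
7: hit
8: hit
3: miss, evict 6, frames (7 8 4 3)
7: hit
9: miss, evict 7, frames (8 4 3 9)
4: hit
7: miss, evict 8, frames (4 3 9 7)
4: hit
7: hit
6: miss, evict 4, frames (3 9 7 6)
7: hit
4: miss, evict 3, frames (9 7 6 4)
8: miss, evict 9, frames (7 6 4 8)
9: miss, evict 7, frames (6 4 8 9)
Page faults: 13.

13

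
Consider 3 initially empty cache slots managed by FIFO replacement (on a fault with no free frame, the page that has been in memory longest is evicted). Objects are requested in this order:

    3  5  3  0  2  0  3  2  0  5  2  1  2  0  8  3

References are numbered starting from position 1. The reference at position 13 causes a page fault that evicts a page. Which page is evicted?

3

pos 1: 3: fault, frames (3)
pos 2: 5: fault, frames (3 5)
pos 3: 3: hit
pos 4: 0: fault, frames (3 5 0)
pos 5: 2: fault, evict 3, frames (5 0 2)
pos 6: 0: hit
pos 7: 3: fault, evict 5, frames (0 2 3)
pos 8: 2: hit
pos 9: 0: hit
pos 10: 5: fault, evict 0, frames (2 3 5)
pos 11: 2: hit
pos 12: 1: fault, evict 2, frames (3 5 1)
pos 13: 2: fault, evict 3, frames (5 1 2)
At position 13, page 3 is evicted.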